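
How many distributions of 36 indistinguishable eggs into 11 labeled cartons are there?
C(36+11-1, 11-1) = C(46, 10) = 4076350421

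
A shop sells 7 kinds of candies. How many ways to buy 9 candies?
C(9+7-1, 7-1) = C(15, 6) = 5005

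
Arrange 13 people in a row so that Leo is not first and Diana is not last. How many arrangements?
By inclusion-exclusion: 13! - 2×(13-1)! + (13-2)! = 6227020800 - 958003200 + 39916800 = 5308934400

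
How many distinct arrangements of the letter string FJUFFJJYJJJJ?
12! / (1! × 7! × 1! × 3!) = 15840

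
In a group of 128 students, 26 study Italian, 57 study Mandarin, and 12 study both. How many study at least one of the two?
|A∪B| = |A| + |B| - |A∩B| = 26 + 57 - 12 = 71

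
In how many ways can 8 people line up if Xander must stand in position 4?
Fix one position: (8-1)! = 5040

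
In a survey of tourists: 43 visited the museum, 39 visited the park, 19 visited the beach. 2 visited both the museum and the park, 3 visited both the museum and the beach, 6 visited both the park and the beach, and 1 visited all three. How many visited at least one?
|A∪B∪C| = 43+39+19-2-3-6+1 = 91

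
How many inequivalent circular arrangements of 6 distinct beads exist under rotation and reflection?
(6-1)!/2 = 120/2 = 60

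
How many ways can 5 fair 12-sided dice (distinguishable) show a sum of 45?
Coefficient of x^45 in (x + x² + ... + x^12)^5. By inclusion-exclusion on dice exceeding 12: Σ_j (-1)^j C(5,j)·C(45-1-12j, 4) = C(5,0)·C(44,4) - C(5,1)·C(32,4) + C(5,2)·C(20,4) - C(5,3)·C(8,4) = 1·135751 - 5·35960 + 10·4845 - 10·70 = 3701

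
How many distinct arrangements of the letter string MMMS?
4! / (1! × 3!) = 4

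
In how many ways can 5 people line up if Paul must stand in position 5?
Fix one position: (5-1)! = 24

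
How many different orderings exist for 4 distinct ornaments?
4! = 24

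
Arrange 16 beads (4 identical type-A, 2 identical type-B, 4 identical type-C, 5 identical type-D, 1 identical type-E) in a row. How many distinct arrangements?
16! / (4! × 2! × 4! × 5! × 1!) = 151351200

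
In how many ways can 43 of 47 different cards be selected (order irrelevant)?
C(47,43) = 47!/(43!×4!) = 178365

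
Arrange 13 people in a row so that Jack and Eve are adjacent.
Treat as block: (13-1)! × 2! = 479001600 × 2 = 958003200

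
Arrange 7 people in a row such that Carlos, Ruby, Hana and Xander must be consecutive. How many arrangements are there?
Treat the 4 as one block: (7-4+1)! × 4! = 24 × 24 = 576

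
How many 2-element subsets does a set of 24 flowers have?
C(24,2) = 24!/(2!×22!) = 276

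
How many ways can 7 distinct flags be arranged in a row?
7! = 5040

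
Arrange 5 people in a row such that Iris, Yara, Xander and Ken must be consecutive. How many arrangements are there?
Treat the 4 as one block: (5-4+1)! × 4! = 2 × 24 = 48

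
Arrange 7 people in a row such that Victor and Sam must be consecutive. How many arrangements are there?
Treat the 2 as one block: (7-2+1)! × 2! = 720 × 2 = 1440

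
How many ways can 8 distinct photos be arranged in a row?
8! = 40320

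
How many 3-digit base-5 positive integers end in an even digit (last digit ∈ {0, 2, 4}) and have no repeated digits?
Last∈{0,2,4}. Last=0: 12. Last nonzero: 2×3×P(3,1) = 18. Total = 30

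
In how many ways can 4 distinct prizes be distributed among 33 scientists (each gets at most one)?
P(33,4) = 33!/(33-4)! = 982080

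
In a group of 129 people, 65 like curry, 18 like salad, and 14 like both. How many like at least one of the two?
|A∪B| = |A| + |B| - |A∩B| = 65 + 18 - 14 = 69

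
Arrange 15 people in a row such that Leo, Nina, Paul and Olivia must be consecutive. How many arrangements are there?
Treat the 4 as one block: (15-4+1)! × 4! = 479001600 × 24 = 11496038400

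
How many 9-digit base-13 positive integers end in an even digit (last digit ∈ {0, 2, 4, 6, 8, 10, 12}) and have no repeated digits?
Last∈{0,2,4,6,8,10,12}. Last=0: 19958400. Last nonzero: 6×11×P(11,7) = 109771200. Total = 129729600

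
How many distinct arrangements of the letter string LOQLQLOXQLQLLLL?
15! / (4! × 2! × 8! × 1!) = 675675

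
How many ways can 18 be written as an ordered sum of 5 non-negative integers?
C(18+5-1, 5-1) = C(22, 4) = 7315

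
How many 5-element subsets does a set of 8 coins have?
C(8,5) = 8!/(5!×3!) = 56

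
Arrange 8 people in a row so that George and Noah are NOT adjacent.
Total - adjacent = 8! - (8-1)!×2 = 40320 - 10080 = 30240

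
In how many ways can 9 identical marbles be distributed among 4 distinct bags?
C(9+4-1, 4-1) = C(12, 3) = 220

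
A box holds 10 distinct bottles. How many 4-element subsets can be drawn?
C(10,4) = 10!/(4!×6!) = 210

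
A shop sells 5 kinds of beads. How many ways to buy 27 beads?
C(27+5-1, 5-1) = C(31, 4) = 31465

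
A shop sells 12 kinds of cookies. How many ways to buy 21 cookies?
C(21+12-1, 12-1) = C(32, 11) = 129024480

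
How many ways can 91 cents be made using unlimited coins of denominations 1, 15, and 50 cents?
Coefficient of x^91 in 1/(1-x^1) · 1/(1-x^15) · 1/(1-x^50). Case on j = number of 50-cent coins (j = 0..1); remainder r = 91 - 50j is made from {1,15} in ⌊r/15⌋+1 ways. r = 91, 41 → 7 + 3 = 10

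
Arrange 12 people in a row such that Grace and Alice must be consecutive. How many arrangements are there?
Treat the 2 as one block: (12-2+1)! × 2! = 39916800 × 2 = 79833600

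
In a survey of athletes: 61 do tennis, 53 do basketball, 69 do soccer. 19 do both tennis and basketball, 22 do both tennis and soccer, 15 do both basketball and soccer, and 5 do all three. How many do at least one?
|A∪B∪C| = 61+53+69-19-22-15+5 = 132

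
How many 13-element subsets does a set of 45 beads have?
C(45,13) = 45!/(13!×32!) = 73006209045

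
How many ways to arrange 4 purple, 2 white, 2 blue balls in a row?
8! / (4! × 2! × 2!) = 420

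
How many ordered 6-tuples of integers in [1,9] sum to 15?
Coefficient of x^15 in (x + x² + ... + x^9)^6. By inclusion-exclusion on dice exceeding 9: Σ_j (-1)^j C(6,j)·C(15-1-9j, 5) = C(6,0)·C(14,5) - C(6,1)·C(5,5) = 1·2002 - 6·1 = 1996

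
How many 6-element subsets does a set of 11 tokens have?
C(11,6) = 11!/(6!×5!) = 462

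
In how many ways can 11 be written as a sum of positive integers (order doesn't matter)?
Pentagonal recurrence p(n) = p(n-1) + p(n-2) - p(n-5) - p(n-7) + p(n-12) + p(n-15) - ... gives p(0..10) = 1, 1, 2, 3, 5, 7, 11, 15, 22, 30, 42. p(11) = p(10) + p(9) - p(6) - p(4) = 42 + 30 - 11 - 5 = 56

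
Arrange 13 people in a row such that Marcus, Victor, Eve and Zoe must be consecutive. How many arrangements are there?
Treat the 4 as one block: (13-4+1)! × 4! = 3628800 × 24 = 87091200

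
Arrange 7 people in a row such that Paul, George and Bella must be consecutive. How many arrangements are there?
Treat the 3 as one block: (7-3+1)! × 3! = 120 × 6 = 720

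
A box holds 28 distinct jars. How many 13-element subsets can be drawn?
C(28,13) = 28!/(13!×15!) = 37442160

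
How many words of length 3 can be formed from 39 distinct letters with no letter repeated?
P(39,3) = 39!/(39-3)! = 54834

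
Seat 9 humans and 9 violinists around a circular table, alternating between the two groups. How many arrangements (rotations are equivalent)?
Fix one of the humans: (9-1)! ways for the remaining humans, × 9! ways for the violinists = 40320 × 362880 = 14631321600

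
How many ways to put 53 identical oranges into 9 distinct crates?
C(53+9-1, 9-1) = C(61, 8) = 2944827765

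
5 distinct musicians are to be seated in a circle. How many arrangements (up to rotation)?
Circular: fix one position, arrange the rest. (5-1)! = 24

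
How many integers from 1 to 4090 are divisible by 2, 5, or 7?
⌊4090/2⌋+⌊4090/5⌋+⌊4090/7⌋ - ⌊4090/10⌋-⌊4090/14⌋-⌊4090/35⌋ + ⌊4090/70⌋ = 2045+818+584 - 409-292-116 + 58 = 2688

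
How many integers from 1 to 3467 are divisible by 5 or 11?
⌊3467/5⌋ + ⌊3467/11⌋ - ⌊3467/55⌋ = 693 + 315 - 63 = 945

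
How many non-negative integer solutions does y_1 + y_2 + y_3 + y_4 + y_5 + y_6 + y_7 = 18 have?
C(18+7-1, 7-1) = C(24, 6) = 134596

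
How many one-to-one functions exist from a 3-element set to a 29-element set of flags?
P(29,3) = 29!/(29-3)! = 21924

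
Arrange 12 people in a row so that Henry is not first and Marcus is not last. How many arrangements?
By inclusion-exclusion: 12! - 2×(12-1)! + (12-2)! = 479001600 - 79833600 + 3628800 = 402796800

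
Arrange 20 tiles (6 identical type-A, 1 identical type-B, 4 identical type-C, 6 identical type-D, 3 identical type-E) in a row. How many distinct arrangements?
20! / (6! × 1! × 4! × 6! × 3!) = 32590958400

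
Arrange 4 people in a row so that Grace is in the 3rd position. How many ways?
Fix one position: (4-1)! = 6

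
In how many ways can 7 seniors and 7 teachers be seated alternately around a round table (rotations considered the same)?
Fix one of the seniors: (7-1)! ways for the remaining seniors, × 7! ways for the teachers = 720 × 5040 = 3628800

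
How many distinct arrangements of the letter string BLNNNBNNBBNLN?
13! / (2! × 4! × 7!) = 25740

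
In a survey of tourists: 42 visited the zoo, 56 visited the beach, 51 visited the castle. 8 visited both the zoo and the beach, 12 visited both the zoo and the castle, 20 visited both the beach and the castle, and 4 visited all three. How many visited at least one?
|A∪B∪C| = 42+56+51-8-12-20+4 = 113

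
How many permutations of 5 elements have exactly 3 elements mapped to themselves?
Choose the 3 fixed points C(5,3) = 10, derange the rest: !2 = Σ_{j=0}^{2} (-1)^j·2!/j! = 2 - 2 + 1 = 1. Product = 10 × 1 = 10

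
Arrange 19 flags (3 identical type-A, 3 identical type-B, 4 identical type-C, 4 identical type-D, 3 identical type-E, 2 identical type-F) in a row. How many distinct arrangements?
19! / (3! × 3! × 4! × 4! × 3! × 2!) = 488864376000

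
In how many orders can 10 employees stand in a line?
10! = 3628800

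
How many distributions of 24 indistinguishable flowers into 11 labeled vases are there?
C(24+11-1, 11-1) = C(34, 10) = 131128140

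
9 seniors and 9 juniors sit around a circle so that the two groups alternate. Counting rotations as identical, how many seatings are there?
Fix one of the seniors: (9-1)! ways for the remaining seniors, × 9! ways for the juniors = 40320 × 362880 = 14631321600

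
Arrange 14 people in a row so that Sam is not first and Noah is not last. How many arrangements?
By inclusion-exclusion: 14! - 2×(14-1)! + (14-2)! = 87178291200 - 12454041600 + 479001600 = 75203251200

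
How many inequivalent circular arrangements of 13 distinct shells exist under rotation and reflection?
(13-1)!/2 = 479001600/2 = 239500800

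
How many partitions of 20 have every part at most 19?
Let r_j(i) = number of partitions of i into parts ≤ j, for i = 0..20. r_1(i) = 1 for all i; r_j(i) = r_{j-1}(i) + r_j(i-j). Rows j = 2..19: ≤2: 1 1 2 2 3 3 4 4 5 5 6 6 7 7 8 8 9 9 10 10 11; ≤3: 1 1 2 3 4 5 7 8 10 12 14 16 19 21 24 27 30 33 37 40 44; ≤4: 1 1 2 3 5 6 9 11 15 18 23 27 34 39 47 54 64 72 84 94 108; ≤5: 1 1 2 3 5 7 10 13 18 23 30 37 47 57 70 84 101 119 141 164 192; ≤6: 1 1 2 3 5 7 11 14 20 26 35 44 58 71 90 110 136 163 199 235 282; ≤7: 1 1 2 3 5 7 11 15 21 28 38 49 65 82 105 131 164 201 248 300 364; ≤8: 1 1 2 3 5 7 11 15 22 29 40 52 70 89 116 146 186 230 288 352 434; ≤9: 1 1 2 3 5 7 11 15 22 30 41 54 73 94 123 157 201 252 318 393 488; ≤10: 1 1 2 3 5 7 11 15 22 30 42 55 75 97 128 164 212 267 340 423 530; ≤11: 1 1 2 3 5 7 11 15 22 30 42 56 76 99 131 169 219 278 355 445 560; ≤12: 1 1 2 3 5 7 11 15 22 30 42 56 77 100 133 172 224 285 366 460 582; ≤13: 1 1 2 3 5 7 11 15 22 30 42 56 77 101 134 174 227 290 373 471 597; ≤14: 1 1 2 3 5 7 11 15 22 30 42 56 77 101 135 175 229 293 378 478 608; ≤15: 1 1 2 3 5 7 11 15 22 30 42 56 77 101 135 176 230 295 381 483 615; ≤16: 1 1 2 3 5 7 11 15 22 30 42 56 77 101 135 176 231 296 383 486 620; ≤17: 1 1 2 3 5 7 11 15 22 30 42 56 77 101 135 176 231 297 384 488 623; ≤18: 1 1 2 3 5 7 11 15 22 30 42 56 77 101 135 176 231 297 385 489 625; ≤19: 1 1 2 3 5 7 11 15 22 30 42 56 77 101 135 176 231 297 385 490 626. r_19(20) = 626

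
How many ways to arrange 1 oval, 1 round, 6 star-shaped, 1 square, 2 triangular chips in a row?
11! / (1! × 1! × 6! × 1! × 2!) = 27720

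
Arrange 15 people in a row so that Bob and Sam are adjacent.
Treat as block: (15-1)! × 2! = 87178291200 × 2 = 174356582400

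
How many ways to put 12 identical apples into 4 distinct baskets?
C(12+4-1, 4-1) = C(15, 3) = 455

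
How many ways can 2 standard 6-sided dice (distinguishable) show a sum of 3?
Coefficient of x^3 in (x + x² + ... + x^6)^2. By inclusion-exclusion on dice exceeding 6: Σ_j (-1)^j C(2,j)·C(3-1-6j, 1) = C(2,0)·C(2,1) = 1·2 = 2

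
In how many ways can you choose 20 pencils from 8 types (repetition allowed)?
C(20+8-1, 8-1) = C(27, 7) = 888030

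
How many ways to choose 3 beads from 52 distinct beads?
C(52,3) = 52!/(3!×49!) = 22100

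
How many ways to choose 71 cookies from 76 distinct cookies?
C(76,71) = 76!/(71!×5!) = 18474840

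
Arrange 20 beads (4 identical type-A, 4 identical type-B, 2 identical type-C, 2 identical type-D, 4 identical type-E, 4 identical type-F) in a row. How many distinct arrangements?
20! / (4! × 4! × 2! × 2! × 4! × 4!) = 1833241410000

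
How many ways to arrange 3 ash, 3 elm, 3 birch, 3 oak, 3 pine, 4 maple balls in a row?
19! / (3! × 3! × 3! × 3! × 3! × 4!) = 651819168000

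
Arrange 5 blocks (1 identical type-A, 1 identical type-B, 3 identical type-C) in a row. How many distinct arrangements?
5! / (1! × 1! × 3!) = 20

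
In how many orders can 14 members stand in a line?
14! = 87178291200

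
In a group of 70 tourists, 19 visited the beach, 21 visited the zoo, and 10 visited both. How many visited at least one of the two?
|A∪B| = |A| + |B| - |A∩B| = 19 + 21 - 10 = 30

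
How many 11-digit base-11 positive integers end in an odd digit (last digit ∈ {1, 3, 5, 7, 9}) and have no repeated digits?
Last∈{1,3,5,7,9}. Last=0: 0. Last nonzero: 5×9×P(9,9) = 16329600. Total = 16329600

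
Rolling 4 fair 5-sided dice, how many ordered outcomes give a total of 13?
Coefficient of x^13 in (x + x² + ... + x^5)^4. By inclusion-exclusion on dice exceeding 5: Σ_j (-1)^j C(4,j)·C(13-1-5j, 3) = C(4,0)·C(12,3) - C(4,1)·C(7,3) = 1·220 - 4·35 = 80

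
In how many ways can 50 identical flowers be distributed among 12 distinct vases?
C(50+12-1, 12-1) = C(61, 11) = 418094152866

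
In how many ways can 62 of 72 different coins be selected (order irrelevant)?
C(72,62) = 72!/(62!×10!) = 536211932256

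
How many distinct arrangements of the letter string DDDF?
4! / (3! × 1!) = 4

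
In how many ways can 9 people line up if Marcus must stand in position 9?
Fix one position: (9-1)! = 40320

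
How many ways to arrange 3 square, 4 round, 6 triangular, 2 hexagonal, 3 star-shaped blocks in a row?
18! / (3! × 4! × 6! × 2! × 3!) = 5145940800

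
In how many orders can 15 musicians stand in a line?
15! = 1307674368000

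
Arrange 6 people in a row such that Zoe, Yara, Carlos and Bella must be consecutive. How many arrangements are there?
Treat the 4 as one block: (6-4+1)! × 4! = 6 × 24 = 144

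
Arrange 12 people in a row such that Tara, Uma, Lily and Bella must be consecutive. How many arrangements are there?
Treat the 4 as one block: (12-4+1)! × 4! = 362880 × 24 = 8709120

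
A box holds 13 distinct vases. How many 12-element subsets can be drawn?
C(13,12) = 13!/(12!×1!) = 13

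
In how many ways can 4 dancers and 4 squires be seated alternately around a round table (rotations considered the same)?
Fix one of the dancers: (4-1)! ways for the remaining dancers, × 4! ways for the squires = 6 × 24 = 144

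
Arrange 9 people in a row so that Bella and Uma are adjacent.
Treat as block: (9-1)! × 2! = 40320 × 2 = 80640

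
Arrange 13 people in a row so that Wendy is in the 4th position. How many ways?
Fix one position: (13-1)! = 479001600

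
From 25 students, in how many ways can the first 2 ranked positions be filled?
P(25,2) = 25!/(25-2)! = 600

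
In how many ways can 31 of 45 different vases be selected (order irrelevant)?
C(45,31) = 45!/(31!×14!) = 166871334960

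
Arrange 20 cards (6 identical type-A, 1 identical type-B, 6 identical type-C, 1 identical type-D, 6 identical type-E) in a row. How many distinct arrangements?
20! / (6! × 1! × 6! × 1! × 6!) = 6518191680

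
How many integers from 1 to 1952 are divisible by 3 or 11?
⌊1952/3⌋ + ⌊1952/11⌋ - ⌊1952/33⌋ = 650 + 177 - 59 = 768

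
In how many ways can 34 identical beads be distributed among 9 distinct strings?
C(34+9-1, 9-1) = C(42, 8) = 118030185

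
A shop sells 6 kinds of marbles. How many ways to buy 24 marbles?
C(24+6-1, 6-1) = C(29, 5) = 118755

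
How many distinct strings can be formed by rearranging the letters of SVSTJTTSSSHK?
12! / (1! × 1! × 3! × 5! × 1! × 1!) = 665280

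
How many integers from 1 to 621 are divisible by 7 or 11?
⌊621/7⌋ + ⌊621/11⌋ - ⌊621/77⌋ = 88 + 56 - 8 = 136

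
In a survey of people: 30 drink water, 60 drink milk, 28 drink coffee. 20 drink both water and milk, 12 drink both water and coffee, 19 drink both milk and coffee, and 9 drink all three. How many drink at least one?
|A∪B∪C| = 30+60+28-20-12-19+9 = 76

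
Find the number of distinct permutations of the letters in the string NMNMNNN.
7! / (5! × 2!) = 21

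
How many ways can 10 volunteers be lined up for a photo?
10! = 3628800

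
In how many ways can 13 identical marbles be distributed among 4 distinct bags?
C(13+4-1, 4-1) = C(16, 3) = 560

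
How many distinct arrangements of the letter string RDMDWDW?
7! / (2! × 1! × 3! × 1!) = 420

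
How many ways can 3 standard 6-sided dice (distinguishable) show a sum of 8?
Coefficient of x^8 in (x + x² + ... + x^6)^3. By inclusion-exclusion on dice exceeding 6: Σ_j (-1)^j C(3,j)·C(8-1-6j, 2) = C(3,0)·C(7,2) = 1·21 = 21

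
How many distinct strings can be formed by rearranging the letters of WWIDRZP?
7! / (1! × 1! × 2! × 1! × 1! × 1!) = 2520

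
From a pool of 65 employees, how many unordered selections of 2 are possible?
C(65,2) = 65!/(2!×63!) = 2080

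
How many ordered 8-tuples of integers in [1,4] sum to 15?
Coefficient of x^15 in (x + x² + ... + x^4)^8. By inclusion-exclusion on dice exceeding 4: Σ_j (-1)^j C(8,j)·C(15-1-4j, 7) = C(8,0)·C(14,7) - C(8,1)·C(10,7) = 1·3432 - 8·120 = 2472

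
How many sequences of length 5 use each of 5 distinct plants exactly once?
5! = 120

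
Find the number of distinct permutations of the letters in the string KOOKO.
5! / (2! × 3!) = 10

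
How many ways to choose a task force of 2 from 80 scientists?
C(80,2) = 80!/(2!×78!) = 3160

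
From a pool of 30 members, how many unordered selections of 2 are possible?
C(30,2) = 30!/(2!×28!) = 435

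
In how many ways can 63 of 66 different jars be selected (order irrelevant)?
C(66,63) = 66!/(63!×3!) = 45760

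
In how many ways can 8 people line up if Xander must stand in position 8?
Fix one position: (8-1)! = 5040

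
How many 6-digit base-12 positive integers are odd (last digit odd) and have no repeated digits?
Last∈{1,3,5,7,9,11}. Last=0: 0. Last nonzero: 6×10×P(10,4) = 302400. Total = 302400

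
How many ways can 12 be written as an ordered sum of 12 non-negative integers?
C(12+12-1, 12-1) = C(23, 11) = 1352078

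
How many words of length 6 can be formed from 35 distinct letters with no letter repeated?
P(35,6) = 35!/(35-6)! = 1168675200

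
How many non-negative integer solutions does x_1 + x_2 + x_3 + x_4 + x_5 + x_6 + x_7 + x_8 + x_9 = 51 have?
C(51+9-1, 9-1) = C(59, 8) = 2217471399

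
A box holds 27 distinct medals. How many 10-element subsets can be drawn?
C(27,10) = 27!/(10!×17!) = 8436285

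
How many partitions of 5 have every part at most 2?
Let r_j(i) = number of partitions of i into parts ≤ j, for i = 0..5. r_1(i) = 1 for all i; r_j(i) = r_{j-1}(i) + r_j(i-j). Rows j = 2..2: ≤2: 1 1 2 2 3 3. r_2(5) = 3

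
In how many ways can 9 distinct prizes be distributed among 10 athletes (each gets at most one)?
P(10,9) = 10!/(10-9)! = 3628800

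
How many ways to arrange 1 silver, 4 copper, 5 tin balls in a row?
10! / (1! × 4! × 5!) = 1260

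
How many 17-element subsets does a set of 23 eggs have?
C(23,17) = 23!/(17!×6!) = 100947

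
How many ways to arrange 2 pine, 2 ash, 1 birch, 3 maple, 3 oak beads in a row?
11! / (2! × 2! × 1! × 3! × 3!) = 277200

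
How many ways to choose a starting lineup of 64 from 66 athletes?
C(66,64) = 66!/(64!×2!) = 2145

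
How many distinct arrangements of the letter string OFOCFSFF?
8! / (1! × 2! × 4! × 1!) = 840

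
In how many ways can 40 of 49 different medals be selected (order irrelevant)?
C(49,40) = 49!/(40!×9!) = 2054455634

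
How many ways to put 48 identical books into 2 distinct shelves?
C(48+2-1, 2-1) = C(49, 1) = 49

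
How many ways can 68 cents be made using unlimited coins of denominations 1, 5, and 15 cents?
Coefficient of x^68 in 1/(1-x^1) · 1/(1-x^5) · 1/(1-x^15). Case on j = number of 15-cent coins (j = 0..4); remainder r = 68 - 15j is made from {1,5} in ⌊r/5⌋+1 ways. r = 68, 53, 38, 23, 8 → 14 + 11 + 8 + 5 + 2 = 40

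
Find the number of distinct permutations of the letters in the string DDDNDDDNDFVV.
12! / (2! × 2! × 7! × 1!) = 23760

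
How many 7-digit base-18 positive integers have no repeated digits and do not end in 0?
Last digit: 17 nonzero choices. First digit: 16 (nonzero, ≠last). Middle 5: P(16,5) = 524160. Total = 142571520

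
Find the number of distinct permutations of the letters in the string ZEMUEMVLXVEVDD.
14! / (1! × 1! × 1! × 3! × 3! × 1! × 2! × 2!) = 605404800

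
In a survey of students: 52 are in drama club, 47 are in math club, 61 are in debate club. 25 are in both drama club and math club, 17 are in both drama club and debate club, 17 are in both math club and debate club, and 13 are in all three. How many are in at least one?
|A∪B∪C| = 52+47+61-25-17-17+13 = 114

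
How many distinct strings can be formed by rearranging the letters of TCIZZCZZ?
8! / (1! × 2! × 1! × 4!) = 840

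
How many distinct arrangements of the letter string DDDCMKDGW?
9! / (4! × 1! × 1! × 1! × 1! × 1!) = 15120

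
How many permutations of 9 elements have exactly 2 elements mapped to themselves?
Choose the 2 fixed points C(9,2) = 36, derange the rest: !7 = Σ_{j=0}^{7} (-1)^j·7!/j! = 5040 - 5040 + 2520 - 840 + 210 - 42 + 7 - 1 = 1854. Product = 36 × 1854 = 66744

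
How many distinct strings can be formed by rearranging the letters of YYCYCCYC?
8! / (4! × 4!) = 70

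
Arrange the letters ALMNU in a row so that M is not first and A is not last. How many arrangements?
By inclusion-exclusion: 5! - 2×(5-1)! + (5-2)! = 120 - 48 + 6 = 78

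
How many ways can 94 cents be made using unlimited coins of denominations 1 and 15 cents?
Coefficient of x^94 in 1/(1-x^1) · 1/(1-x^15). Use j coins of 15 for j = 0..⌊94/15⌋ = 6, the rest in 1s: 6 + 1 = 7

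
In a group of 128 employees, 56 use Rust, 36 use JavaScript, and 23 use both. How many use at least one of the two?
|A∪B| = |A| + |B| - |A∩B| = 56 + 36 - 23 = 69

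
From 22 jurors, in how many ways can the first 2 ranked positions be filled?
P(22,2) = 22!/(22-2)! = 462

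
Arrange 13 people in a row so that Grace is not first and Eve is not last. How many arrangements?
By inclusion-exclusion: 13! - 2×(13-1)! + (13-2)! = 6227020800 - 958003200 + 39916800 = 5308934400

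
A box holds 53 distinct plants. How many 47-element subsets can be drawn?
C(53,47) = 53!/(47!×6!) = 22957480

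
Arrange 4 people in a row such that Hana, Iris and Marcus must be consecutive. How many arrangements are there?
Treat the 3 as one block: (4-3+1)! × 3! = 2 × 6 = 12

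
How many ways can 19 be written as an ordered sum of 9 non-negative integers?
C(19+9-1, 9-1) = C(27, 8) = 2220075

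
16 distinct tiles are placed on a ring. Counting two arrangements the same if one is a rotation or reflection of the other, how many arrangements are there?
(16-1)!/2 = 1307674368000/2 = 653837184000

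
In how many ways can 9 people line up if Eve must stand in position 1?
Fix one position: (9-1)! = 40320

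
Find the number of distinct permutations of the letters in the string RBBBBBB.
7! / (6! × 1!) = 7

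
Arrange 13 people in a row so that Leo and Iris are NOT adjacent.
Total - adjacent = 13! - (13-1)!×2 = 6227020800 - 958003200 = 5269017600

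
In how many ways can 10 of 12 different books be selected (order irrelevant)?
C(12,10) = 12!/(10!×2!) = 66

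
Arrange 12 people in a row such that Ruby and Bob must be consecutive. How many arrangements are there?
Treat the 2 as one block: (12-2+1)! × 2! = 39916800 × 2 = 79833600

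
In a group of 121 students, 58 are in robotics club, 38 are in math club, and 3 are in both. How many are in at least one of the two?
|A∪B| = |A| + |B| - |A∩B| = 58 + 38 - 3 = 93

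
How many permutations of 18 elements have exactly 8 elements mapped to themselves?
Choose the 8 fixed points C(18,8) = 43758, derange the rest: !10 = Σ_{j=0}^{10} (-1)^j·10!/j! = 3628800 - 3628800 + 1814400 - 604800 + 151200 - 30240 + 5040 - 720 + 90 - 10 + 1 = 1334961. Product = 43758 × 1334961 = 58415223438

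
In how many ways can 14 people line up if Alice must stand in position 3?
Fix one position: (14-1)! = 6227020800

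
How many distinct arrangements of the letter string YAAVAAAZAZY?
11! / (1! × 2! × 2! × 6!) = 13860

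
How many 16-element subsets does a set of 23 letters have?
C(23,16) = 23!/(16!×7!) = 245157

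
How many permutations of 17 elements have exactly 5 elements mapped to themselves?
Choose the 5 fixed points C(17,5) = 6188, derange the rest: !12 = Σ_{j=0}^{12} (-1)^j·12!/j! = 479001600 - 479001600 + 239500800 - 79833600 + 19958400 - 3991680 + 665280 - 95040 + 11880 - 1320 + 132 - 12 + 1 = 176214841. Product = 6188 × 176214841 = 1090417436108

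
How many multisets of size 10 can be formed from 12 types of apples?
C(10+12-1, 12-1) = C(21, 11) = 352716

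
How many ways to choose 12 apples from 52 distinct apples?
C(52,12) = 52!/(12!×40!) = 206379406870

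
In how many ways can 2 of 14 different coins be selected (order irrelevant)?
C(14,2) = 14!/(2!×12!) = 91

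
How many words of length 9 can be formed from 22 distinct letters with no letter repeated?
P(22,9) = 22!/(22-9)! = 180503769600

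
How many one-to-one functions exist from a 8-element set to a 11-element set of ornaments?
P(11,8) = 11!/(11-8)! = 6652800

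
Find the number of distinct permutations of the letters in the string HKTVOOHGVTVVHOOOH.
17! / (1! × 1! × 4! × 4! × 2! × 5!) = 2572970400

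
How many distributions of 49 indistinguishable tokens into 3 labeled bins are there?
C(49+3-1, 3-1) = C(51, 2) = 1275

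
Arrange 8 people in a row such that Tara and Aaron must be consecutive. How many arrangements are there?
Treat the 2 as one block: (8-2+1)! × 2! = 5040 × 2 = 10080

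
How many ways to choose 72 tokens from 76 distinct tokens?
C(76,72) = 76!/(72!×4!) = 1282975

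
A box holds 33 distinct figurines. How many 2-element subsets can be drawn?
C(33,2) = 33!/(2!×31!) = 528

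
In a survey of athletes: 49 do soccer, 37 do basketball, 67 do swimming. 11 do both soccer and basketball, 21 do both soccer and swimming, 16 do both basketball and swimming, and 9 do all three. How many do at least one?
|A∪B∪C| = 49+37+67-11-21-16+9 = 114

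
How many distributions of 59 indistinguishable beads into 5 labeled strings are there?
C(59+5-1, 5-1) = C(63, 4) = 595665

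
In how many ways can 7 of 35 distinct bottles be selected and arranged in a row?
P(35,7) = 35!/(35-7)! = 33891580800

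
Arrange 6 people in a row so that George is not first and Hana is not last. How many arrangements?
By inclusion-exclusion: 6! - 2×(6-1)! + (6-2)! = 720 - 240 + 24 = 504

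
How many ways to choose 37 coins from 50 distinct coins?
C(50,37) = 50!/(37!×13!) = 354860518600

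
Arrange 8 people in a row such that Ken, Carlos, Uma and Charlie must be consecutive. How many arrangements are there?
Treat the 4 as one block: (8-4+1)! × 4! = 120 × 24 = 2880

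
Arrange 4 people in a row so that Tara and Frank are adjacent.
Treat as block: (4-1)! × 2! = 6 × 2 = 12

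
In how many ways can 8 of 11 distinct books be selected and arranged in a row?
P(11,8) = 11!/(11-8)! = 6652800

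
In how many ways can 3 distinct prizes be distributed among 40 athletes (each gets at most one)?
P(40,3) = 40!/(40-3)! = 59280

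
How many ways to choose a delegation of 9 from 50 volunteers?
C(50,9) = 50!/(9!×41!) = 2505433700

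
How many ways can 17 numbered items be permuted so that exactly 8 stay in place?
Choose the 8 fixed points C(17,8) = 24310, derange the rest: !9 = Σ_{j=0}^{9} (-1)^j·9!/j! = 362880 - 362880 + 181440 - 60480 + 15120 - 3024 + 504 - 72 + 9 - 1 = 133496. Product = 24310 × 133496 = 3245287760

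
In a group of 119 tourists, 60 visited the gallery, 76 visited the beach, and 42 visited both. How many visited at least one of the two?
|A∪B| = |A| + |B| - |A∩B| = 60 + 76 - 42 = 94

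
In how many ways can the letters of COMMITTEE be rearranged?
9! / (1! × 1! × 2! × 1! × 2! × 2!) = 45360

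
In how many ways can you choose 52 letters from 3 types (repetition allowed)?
C(52+3-1, 3-1) = C(54, 2) = 1431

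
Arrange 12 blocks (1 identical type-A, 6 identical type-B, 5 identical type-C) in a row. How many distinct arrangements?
12! / (1! × 6! × 5!) = 5544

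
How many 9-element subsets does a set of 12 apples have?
C(12,9) = 12!/(9!×3!) = 220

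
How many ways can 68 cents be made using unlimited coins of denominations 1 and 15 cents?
Coefficient of x^68 in 1/(1-x^1) · 1/(1-x^15). Use j coins of 15 for j = 0..⌊68/15⌋ = 4, the rest in 1s: 4 + 1 = 5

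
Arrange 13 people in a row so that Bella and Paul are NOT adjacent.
Total - adjacent = 13! - (13-1)!×2 = 6227020800 - 958003200 = 5269017600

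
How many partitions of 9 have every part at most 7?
Let r_j(i) = number of partitions of i into parts ≤ j, for i = 0..9. r_1(i) = 1 for all i; r_j(i) = r_{j-1}(i) + r_j(i-j). Rows j = 2..7: ≤2: 1 1 2 2 3 3 4 4 5 5; ≤3: 1 1 2 3 4 5 7 8 10 12; ≤4: 1 1 2 3 5 6 9 11 15 18; ≤5: 1 1 2 3 5 7 10 13 18 23; ≤6: 1 1 2 3 5 7 11 14 20 26; ≤7: 1 1 2 3 5 7 11 15 21 28. r_7(9) = 28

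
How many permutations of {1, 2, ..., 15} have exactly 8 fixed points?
Choose the 8 fixed points C(15,8) = 6435, derange the rest: !7 = Σ_{j=0}^{7} (-1)^j·7!/j! = 5040 - 5040 + 2520 - 840 + 210 - 42 + 7 - 1 = 1854. Product = 6435 × 1854 = 11930490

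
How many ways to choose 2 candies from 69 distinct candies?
C(69,2) = 69!/(2!×67!) = 2346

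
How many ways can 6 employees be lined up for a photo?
6! = 720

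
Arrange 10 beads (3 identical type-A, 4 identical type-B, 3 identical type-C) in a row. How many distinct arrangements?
10! / (3! × 4! × 3!) = 4200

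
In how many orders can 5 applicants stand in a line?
5! = 120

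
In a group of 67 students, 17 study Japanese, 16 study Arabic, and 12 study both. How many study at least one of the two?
|A∪B| = |A| + |B| - |A∩B| = 17 + 16 - 12 = 21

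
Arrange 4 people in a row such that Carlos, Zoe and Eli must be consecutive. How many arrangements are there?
Treat the 3 as one block: (4-3+1)! × 3! = 2 × 6 = 12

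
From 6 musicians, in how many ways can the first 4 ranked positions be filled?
P(6,4) = 6!/(6-4)! = 360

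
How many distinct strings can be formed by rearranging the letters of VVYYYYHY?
8! / (5! × 1! × 2!) = 168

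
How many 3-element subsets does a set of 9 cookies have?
C(9,3) = 9!/(3!×6!) = 84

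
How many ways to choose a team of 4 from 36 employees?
C(36,4) = 36!/(4!×32!) = 58905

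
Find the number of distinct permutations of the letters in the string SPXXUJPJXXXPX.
13! / (6! × 3! × 1! × 2! × 1!) = 720720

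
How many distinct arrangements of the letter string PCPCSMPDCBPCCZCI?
16! / (1! × 1! × 1! × 6! × 1! × 4! × 1! × 1!) = 1210809600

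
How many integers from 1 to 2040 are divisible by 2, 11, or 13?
⌊2040/2⌋+⌊2040/11⌋+⌊2040/13⌋ - ⌊2040/22⌋-⌊2040/26⌋-⌊2040/143⌋ + ⌊2040/286⌋ = 1020+185+156 - 92-78-14 + 7 = 1184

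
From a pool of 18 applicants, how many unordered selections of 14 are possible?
C(18,14) = 18!/(14!×4!) = 3060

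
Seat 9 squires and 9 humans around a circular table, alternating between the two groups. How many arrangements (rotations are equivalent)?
Fix one of the squires: (9-1)! ways for the remaining squires, × 9! ways for the humans = 40320 × 362880 = 14631321600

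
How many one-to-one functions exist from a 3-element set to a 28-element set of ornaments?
P(28,3) = 28!/(28-3)! = 19656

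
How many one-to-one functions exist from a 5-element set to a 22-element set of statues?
P(22,5) = 22!/(22-5)! = 3160080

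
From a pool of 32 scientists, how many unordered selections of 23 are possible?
C(32,23) = 32!/(23!×9!) = 28048800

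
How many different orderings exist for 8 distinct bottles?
8! = 40320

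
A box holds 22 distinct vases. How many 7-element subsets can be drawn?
C(22,7) = 22!/(7!×15!) = 170544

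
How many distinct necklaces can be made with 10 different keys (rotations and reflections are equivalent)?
(10-1)!/2 = 362880/2 = 181440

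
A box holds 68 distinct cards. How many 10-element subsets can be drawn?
C(68,10) = 68!/(10!×58!) = 290752384208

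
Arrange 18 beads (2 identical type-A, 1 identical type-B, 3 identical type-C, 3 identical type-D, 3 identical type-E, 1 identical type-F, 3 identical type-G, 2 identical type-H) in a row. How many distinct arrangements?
18! / (2! × 1! × 3! × 3! × 3! × 1! × 3! × 2!) = 1235025792000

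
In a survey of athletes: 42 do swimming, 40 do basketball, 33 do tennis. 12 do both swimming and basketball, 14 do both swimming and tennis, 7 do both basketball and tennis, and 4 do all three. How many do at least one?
|A∪B∪C| = 42+40+33-12-14-7+4 = 86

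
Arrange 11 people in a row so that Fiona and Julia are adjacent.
Treat as block: (11-1)! × 2! = 3628800 × 2 = 7257600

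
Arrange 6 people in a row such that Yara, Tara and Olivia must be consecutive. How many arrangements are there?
Treat the 3 as one block: (6-3+1)! × 3! = 24 × 6 = 144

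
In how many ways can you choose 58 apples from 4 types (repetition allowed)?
C(58+4-1, 4-1) = C(61, 3) = 35990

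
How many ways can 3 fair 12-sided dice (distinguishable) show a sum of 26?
Coefficient of x^26 in (x + x² + ... + x^12)^3. By inclusion-exclusion on dice exceeding 12: Σ_j (-1)^j C(3,j)·C(26-1-12j, 2) = C(3,0)·C(25,2) - C(3,1)·C(13,2) = 1·300 - 3·78 = 66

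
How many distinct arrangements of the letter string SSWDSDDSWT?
10! / (4! × 3! × 1! × 2!) = 12600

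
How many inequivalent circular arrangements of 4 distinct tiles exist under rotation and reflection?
(4-1)!/2 = 6/2 = 3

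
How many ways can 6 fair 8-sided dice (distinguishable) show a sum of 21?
Coefficient of x^21 in (x + x² + ... + x^8)^6. By inclusion-exclusion on dice exceeding 8: Σ_j (-1)^j C(6,j)·C(21-1-8j, 5) = C(6,0)·C(20,5) - C(6,1)·C(12,5) = 1·15504 - 6·792 = 10752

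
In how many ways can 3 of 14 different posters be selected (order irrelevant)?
C(14,3) = 14!/(3!×11!) = 364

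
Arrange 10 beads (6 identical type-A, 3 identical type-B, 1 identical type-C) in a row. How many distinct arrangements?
10! / (6! × 3! × 1!) = 840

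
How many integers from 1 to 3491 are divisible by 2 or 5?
⌊3491/2⌋ + ⌊3491/5⌋ - ⌊3491/10⌋ = 1745 + 698 - 349 = 2094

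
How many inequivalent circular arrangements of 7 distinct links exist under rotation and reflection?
(7-1)!/2 = 720/2 = 360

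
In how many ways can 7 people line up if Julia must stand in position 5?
Fix one position: (7-1)! = 720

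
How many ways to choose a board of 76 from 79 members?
C(79,76) = 79!/(76!×3!) = 79079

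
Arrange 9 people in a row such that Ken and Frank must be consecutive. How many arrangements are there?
Treat the 2 as one block: (9-2+1)! × 2! = 40320 × 2 = 80640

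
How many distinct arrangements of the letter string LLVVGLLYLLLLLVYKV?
17! / (2! × 9! × 1! × 4! × 1!) = 20420400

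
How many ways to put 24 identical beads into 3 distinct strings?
C(24+3-1, 3-1) = C(26, 2) = 325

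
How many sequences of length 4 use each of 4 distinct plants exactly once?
4! = 24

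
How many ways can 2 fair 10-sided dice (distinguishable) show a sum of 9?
Coefficient of x^9 in (x + x² + ... + x^10)^2. By inclusion-exclusion on dice exceeding 10: Σ_j (-1)^j C(2,j)·C(9-1-10j, 1) = C(2,0)·C(8,1) = 1·8 = 8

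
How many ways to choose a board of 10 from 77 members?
C(77,10) = 77!/(10!×67!) = 1096993404430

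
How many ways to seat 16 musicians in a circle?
Circular: fix one position, arrange the rest. (16-1)! = 1307674368000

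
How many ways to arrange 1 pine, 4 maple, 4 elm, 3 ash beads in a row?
12! / (1! × 4! × 4! × 3!) = 138600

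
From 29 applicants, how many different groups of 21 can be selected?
C(29,21) = 29!/(21!×8!) = 4292145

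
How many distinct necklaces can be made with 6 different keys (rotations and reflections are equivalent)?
(6-1)!/2 = 120/2 = 60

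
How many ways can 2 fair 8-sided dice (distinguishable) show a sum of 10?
Coefficient of x^10 in (x + x² + ... + x^8)^2. By inclusion-exclusion on dice exceeding 8: Σ_j (-1)^j C(2,j)·C(10-1-8j, 1) = C(2,0)·C(9,1) - C(2,1)·C(1,1) = 1·9 - 2·1 = 7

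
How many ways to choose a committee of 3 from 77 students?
C(77,3) = 77!/(3!×74!) = 73150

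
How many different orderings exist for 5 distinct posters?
5! = 120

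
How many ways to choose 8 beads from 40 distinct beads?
C(40,8) = 40!/(8!×32!) = 76904685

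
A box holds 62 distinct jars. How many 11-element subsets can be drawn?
C(62,11) = 62!/(11!×51!) = 508271323092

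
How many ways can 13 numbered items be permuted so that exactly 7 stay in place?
Choose the 7 fixed points C(13,7) = 1716, derange the rest: !6 = Σ_{j=0}^{6} (-1)^j·6!/j! = 720 - 720 + 360 - 120 + 30 - 6 + 1 = 265. Product = 1716 × 265 = 454740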